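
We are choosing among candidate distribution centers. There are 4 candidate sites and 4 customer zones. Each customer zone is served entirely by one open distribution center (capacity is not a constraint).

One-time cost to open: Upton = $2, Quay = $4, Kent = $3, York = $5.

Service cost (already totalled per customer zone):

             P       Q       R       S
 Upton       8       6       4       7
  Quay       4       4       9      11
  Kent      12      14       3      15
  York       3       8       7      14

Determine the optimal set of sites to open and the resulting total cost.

Open Upton and Quay; minimum total cost 25.

For any fixed open set, each customer zone goes to its cheapest open site; total = fixed + service.
{Upton, Quay}: P→Quay 4, Q→Quay 4, R→Upton 4, S→Upton 7. Service 19; fixed 6; total 25.
{Upton}: service 25 + fixed 2 = 27
{Upton, Quay, Kent}: service 18 + fixed 9 = 27
{Upton, Quay, Kent, York}: service 17 + fixed 14 = 31
No other subset beats 25.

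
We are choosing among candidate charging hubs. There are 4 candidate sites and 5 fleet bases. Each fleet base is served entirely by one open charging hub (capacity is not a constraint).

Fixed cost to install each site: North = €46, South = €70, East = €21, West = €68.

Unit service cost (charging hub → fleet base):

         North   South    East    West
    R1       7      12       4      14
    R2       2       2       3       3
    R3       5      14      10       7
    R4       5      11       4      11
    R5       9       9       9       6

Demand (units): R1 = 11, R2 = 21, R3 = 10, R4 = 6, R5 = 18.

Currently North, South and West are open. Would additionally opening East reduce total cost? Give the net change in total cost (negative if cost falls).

Current service cost with {North, South, West}: 307.
Adding East: each fleet base re-picks its cheapest; new service cost 268, saving 39.
Extra fixed cost: 21. Net change = 21 − 39 = -18.
(Totals: 491 → 473.)

Yes — net change −18 (cost falls by 18).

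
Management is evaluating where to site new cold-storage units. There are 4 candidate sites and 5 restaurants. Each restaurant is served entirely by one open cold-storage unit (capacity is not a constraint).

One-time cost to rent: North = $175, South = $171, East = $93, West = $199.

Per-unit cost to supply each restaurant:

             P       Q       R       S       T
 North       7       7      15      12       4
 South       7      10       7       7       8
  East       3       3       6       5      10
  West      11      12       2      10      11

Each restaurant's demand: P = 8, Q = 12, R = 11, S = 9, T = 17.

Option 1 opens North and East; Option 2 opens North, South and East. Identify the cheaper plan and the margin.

Option 1: {North, East}: P→East 3·8=24, Q→East 3·12=36, R→East 6·11=66, S→East 5·9=45, T→North 4·17=68. Service 239; fixed 268; total 507.
Option 2: {North, South, East}: P→East 3·8=24, Q→East 3·12=36, R→East 6·11=66, S→East 5·9=45, T→North 4·17=68. Service 239; fixed 439; total 678.
Difference: |507 − 678| = 171.

Option 1 is cheaper by 171.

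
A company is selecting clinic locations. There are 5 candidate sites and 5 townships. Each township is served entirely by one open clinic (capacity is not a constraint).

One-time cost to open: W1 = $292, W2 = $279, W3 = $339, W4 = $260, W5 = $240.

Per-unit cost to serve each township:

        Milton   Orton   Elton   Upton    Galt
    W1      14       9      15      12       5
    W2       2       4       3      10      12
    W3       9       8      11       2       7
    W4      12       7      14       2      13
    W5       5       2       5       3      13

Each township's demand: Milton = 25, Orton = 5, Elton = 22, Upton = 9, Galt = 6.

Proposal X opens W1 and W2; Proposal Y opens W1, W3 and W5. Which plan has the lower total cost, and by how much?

Proposal X: {W1, W2}: Milton→W2 2·25=50, Orton→W2 4·5=20, Elton→W2 3·22=66, Upton→W2 10·9=90, Galt→W1 5·6=30. Service 256; fixed 571; total 827.
Proposal Y: {W1, W3, W5}: Milton→W5 5·25=125, Orton→W5 2·5=10, Elton→W5 5·22=110, Upton→W3 2·9=18, Galt→W1 5·6=30. Service 293; fixed 871; total 1164.
Difference: |827 − 1164| = 337.

Proposal X is cheaper by 337.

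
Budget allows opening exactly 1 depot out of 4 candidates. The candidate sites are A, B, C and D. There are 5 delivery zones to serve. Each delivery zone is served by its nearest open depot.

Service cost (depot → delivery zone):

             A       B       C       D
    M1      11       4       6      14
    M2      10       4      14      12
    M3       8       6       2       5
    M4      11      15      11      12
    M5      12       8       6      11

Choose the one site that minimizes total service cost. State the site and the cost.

Choose B only; total service cost 37.

With exactly 1 open, each delivery zone uses its cheapest among the chosen.
{B}: M1→B 4, M2→B 4, M3→B 6, M4→B 15, M5→B 8. Service cost 37.
{C}: service cost 39
{A}: service cost 52
Among all 4 size-1 choices, {B} is lowest.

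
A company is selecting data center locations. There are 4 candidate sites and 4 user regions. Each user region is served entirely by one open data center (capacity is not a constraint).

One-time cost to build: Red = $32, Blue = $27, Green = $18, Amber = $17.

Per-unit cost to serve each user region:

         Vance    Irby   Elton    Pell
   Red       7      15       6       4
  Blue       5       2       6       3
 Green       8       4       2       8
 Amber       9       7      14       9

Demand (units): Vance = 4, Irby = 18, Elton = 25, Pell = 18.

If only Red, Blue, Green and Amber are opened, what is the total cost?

Each user region is assigned to its cheapest site among the open ones.
{Red, Blue, Green, Amber}: Vance→Blue 5·4=20, Irby→Blue 2·18=36, Elton→Green 2·25=50, Pell→Blue 3·18=54. Service 160; fixed 94; total 254.

Total cost: 254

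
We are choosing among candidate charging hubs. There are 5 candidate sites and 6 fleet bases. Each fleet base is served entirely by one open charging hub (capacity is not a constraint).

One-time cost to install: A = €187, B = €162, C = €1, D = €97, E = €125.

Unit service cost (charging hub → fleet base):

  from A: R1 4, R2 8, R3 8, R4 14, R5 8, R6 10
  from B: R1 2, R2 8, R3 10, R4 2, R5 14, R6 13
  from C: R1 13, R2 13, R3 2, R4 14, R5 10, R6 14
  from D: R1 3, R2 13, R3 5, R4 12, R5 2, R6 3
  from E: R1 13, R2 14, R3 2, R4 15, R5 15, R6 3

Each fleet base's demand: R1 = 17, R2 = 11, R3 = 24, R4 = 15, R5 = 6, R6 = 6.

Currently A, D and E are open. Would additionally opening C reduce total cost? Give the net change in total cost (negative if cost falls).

No — net change +1 (cost rises by 1).

Current service cost with {A, D, E}: 397.
Adding C: each fleet base re-picks its cheapest; new service cost 397, saving 0.
Extra fixed cost: 1. Net change = 1 − 0 = 1.
(Totals: 806 → 807.)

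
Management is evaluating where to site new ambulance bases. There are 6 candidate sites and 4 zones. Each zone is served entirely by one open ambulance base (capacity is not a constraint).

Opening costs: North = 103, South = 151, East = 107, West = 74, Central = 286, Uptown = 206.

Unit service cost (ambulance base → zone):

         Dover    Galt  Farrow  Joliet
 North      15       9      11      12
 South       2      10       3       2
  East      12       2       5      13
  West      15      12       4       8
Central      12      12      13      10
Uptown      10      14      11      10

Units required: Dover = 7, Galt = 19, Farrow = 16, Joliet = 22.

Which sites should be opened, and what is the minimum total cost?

For any fixed open set, each zone goes to its cheapest open site; total = fixed + service.
{South, East}: Dover→South 2·7=14, Galt→East 2·19=38, Farrow→South 3·16=48, Joliet→South 2·22=44. Service 144; fixed 258; total 402.
{South}: Dover→South 2·7=14, Galt→South 10·19=190, Farrow→South 3·16=48, Joliet→South 2·22=44. Service 296; fixed 151; total 447.
{South, East, West}: service 144 + fixed 332 = 476
{North, South, East, West, Central, Uptown}: service 144 + fixed 927 = 1071
No other subset beats 402.

Open South and East; minimum total cost 402.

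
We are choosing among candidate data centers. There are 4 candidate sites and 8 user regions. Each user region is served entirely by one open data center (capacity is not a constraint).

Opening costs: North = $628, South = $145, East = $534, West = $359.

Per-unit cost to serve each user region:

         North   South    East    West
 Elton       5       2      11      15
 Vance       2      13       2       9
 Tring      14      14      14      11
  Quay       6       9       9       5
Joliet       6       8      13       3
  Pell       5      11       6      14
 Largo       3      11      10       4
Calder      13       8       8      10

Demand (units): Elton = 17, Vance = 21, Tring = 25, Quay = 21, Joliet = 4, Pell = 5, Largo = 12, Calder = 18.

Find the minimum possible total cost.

For any fixed open set, each user region goes to its cheapest open site; total = fixed + service.
{South}: Elton→South 2·17=34, Vance→South 13·21=273, Tring→South 14·25=350, Quay→South 9·21=189, Joliet→South 8·4=32, Pell→South 11·5=55, Largo→South 11·12=132, Calder→South 8·18=144. Service 1209; fixed 145; total 1354.
{South, West}: service 862 + fixed 504 = 1366
{West}: service 1134 + fixed 359 = 1493
{North, South, East, West}: service 673 + fixed 1666 = 2339
No other subset beats 1354.

Minimum total cost: 1354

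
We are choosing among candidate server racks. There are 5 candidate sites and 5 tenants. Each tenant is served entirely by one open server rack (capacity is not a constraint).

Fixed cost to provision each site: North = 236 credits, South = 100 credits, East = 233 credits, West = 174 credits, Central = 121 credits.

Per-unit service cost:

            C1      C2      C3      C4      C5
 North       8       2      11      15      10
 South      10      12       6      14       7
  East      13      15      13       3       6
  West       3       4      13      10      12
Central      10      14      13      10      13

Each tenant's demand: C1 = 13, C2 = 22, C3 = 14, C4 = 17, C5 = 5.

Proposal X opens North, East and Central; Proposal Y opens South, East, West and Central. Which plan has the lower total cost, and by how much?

Proposal X: {North, East, Central}: C1→North 8·13=104, C2→North 2·22=44, C3→North 11·14=154, C4→East 3·17=51, C5→East 6·5=30. Service 383; fixed 590; total 973.
Proposal Y: {South, East, West, Central}: C1→West 3·13=39, C2→West 4·22=88, C3→South 6·14=84, C4→East 3·17=51, C5→East 6·5=30. Service 292; fixed 628; total 920.
Difference: |973 − 920| = 53.

Proposal Y is cheaper by 53.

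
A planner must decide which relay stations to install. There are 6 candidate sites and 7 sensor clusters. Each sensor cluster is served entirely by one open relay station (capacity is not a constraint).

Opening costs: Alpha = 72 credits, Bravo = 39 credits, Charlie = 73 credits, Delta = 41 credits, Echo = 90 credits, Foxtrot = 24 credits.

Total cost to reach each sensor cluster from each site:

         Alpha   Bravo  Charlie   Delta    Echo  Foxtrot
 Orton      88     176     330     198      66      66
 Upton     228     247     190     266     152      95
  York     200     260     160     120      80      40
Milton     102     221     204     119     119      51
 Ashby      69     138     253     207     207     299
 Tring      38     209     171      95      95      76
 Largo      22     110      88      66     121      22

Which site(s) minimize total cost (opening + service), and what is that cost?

Open Alpha and Foxtrot; minimum total cost 477.

For any fixed open set, each sensor cluster goes to its cheapest open site; total = fixed + service.
{Alpha, Foxtrot}: Orton→Foxtrot 66, Upton→Foxtrot 95, York→Foxtrot 40, Milton→Foxtrot 51, Ashby→Alpha 69, Tring→Alpha 38, Largo→Alpha 22. Service 381; fixed 96; total 477.
{Alpha, Bravo, Foxtrot}: Orton→Foxtrot 66, Upton→Foxtrot 95, York→Foxtrot 40, Milton→Foxtrot 51, Ashby→Alpha 69, Tring→Alpha 38, Largo→Alpha 22. Service 381; fixed 135; total 516.
{Alpha, Delta, Foxtrot}: service 381 + fixed 137 = 518
{Alpha, Bravo, Charlie, Delta, Echo, Foxtrot}: service 381 + fixed 339 = 720
No other subset beats 477.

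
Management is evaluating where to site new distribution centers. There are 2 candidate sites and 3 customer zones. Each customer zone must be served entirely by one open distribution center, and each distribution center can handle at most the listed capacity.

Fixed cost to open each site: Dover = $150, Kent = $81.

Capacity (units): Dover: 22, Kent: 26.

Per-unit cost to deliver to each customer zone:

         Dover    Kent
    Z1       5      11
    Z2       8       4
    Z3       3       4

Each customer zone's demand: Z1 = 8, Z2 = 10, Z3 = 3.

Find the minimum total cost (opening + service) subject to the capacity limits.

Minimum total cost: 221

Open {Kent}: Z1→Kent 11·8=88, Z2→Kent 4·10=40, Z3→Kent 4·3=12.
Loads: Kent carries 21/26. Service 140; fixed 81; total 221.
Next best feasible plan costs 279.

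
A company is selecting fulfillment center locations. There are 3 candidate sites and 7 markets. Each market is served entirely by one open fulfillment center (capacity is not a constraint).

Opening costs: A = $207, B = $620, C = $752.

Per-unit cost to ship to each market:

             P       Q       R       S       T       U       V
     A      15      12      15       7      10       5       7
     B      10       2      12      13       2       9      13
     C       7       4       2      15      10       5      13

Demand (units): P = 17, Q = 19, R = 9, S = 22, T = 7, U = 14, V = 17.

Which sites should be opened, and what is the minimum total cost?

For any fixed open set, each market goes to its cheapest open site; total = fixed + service.
{A}: P→A 15·17=255, Q→A 12·19=228, R→A 15·9=135, S→A 7·22=154, T→A 10·7=70, U→A 5·14=70, V→A 7·17=119. Service 1031; fixed 207; total 1238.
{A, B}: service 673 + fixed 827 = 1500
{B}: P→B 10·17=170, Q→B 2·19=38, R→B 12·9=108, S→B 13·22=286, T→B 2·7=14, U→B 9·14=126, V→B 13·17=221. Service 963; fixed 620; total 1583.
{A, B, C}: service 532 + fixed 1579 = 2111
No other subset beats 1238.

Open A only; minimum total cost 1238.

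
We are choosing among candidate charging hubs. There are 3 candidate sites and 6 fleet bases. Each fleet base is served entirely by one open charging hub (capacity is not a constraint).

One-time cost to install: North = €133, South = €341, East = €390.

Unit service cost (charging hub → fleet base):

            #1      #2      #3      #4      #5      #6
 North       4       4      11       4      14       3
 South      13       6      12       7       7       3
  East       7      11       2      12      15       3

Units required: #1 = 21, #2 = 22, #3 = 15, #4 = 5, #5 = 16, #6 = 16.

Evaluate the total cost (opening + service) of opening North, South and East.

Total cost: 1246

Each fleet base is assigned to its cheapest site among the open ones.
{North, South, East}: #1→North 4·21=84, #2→North 4·22=88, #3→East 2·15=30, #4→North 4·5=20, #5→South 7·16=112, #6→North 3·16=48. Service 382; fixed 864; total 1246.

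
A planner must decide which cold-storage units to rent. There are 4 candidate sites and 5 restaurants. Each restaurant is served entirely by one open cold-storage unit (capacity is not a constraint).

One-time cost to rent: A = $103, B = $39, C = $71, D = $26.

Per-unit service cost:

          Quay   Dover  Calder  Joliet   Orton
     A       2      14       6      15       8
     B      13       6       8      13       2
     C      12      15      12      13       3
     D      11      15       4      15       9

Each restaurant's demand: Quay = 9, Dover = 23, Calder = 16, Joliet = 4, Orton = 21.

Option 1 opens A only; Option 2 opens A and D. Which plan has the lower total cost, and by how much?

Option 2 is cheaper by 6.

Option 1: {A}: Quay→A 2·9=18, Dover→A 14·23=322, Calder→A 6·16=96, Joliet→A 15·4=60, Orton→A 8·21=168. Service 664; fixed 103; total 767.
Option 2: {A, D}: Quay→A 2·9=18, Dover→A 14·23=322, Calder→D 4·16=64, Joliet→A 15·4=60, Orton→A 8·21=168. Service 632; fixed 129; total 761.
Difference: |767 − 761| = 6.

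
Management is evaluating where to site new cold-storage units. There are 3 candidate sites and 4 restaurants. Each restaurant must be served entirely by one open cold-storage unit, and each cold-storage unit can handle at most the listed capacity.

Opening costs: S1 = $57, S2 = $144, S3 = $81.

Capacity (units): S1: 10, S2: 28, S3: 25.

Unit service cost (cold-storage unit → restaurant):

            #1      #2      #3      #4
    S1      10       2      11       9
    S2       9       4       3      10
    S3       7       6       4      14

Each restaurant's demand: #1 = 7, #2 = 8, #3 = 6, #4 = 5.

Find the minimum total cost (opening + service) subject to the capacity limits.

Open {S1, S3}: #1→S3 7·7=49, #2→S1 2·8=16, #3→S3 4·6=24, #4→S3 14·5=70.
Loads: S1 carries 8/10, S3 carries 18/25. Service 159; fixed 138; total 297.
Next best feasible plan costs 304.

Minimum total cost: 297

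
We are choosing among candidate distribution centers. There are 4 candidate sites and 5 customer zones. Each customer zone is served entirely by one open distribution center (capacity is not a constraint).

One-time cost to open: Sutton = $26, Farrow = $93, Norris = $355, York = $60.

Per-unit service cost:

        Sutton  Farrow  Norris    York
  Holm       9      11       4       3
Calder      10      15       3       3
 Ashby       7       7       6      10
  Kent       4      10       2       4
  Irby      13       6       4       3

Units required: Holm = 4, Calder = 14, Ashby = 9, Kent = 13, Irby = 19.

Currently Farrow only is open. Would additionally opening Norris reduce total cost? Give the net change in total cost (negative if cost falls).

No — net change +8 (cost rises by 8).

Current service cost with {Farrow}: 561.
Adding Norris: each customer zone re-picks its cheapest; new service cost 214, saving 347.
Extra fixed cost: 355. Net change = 355 − 347 = 8.
(Totals: 654 → 662.)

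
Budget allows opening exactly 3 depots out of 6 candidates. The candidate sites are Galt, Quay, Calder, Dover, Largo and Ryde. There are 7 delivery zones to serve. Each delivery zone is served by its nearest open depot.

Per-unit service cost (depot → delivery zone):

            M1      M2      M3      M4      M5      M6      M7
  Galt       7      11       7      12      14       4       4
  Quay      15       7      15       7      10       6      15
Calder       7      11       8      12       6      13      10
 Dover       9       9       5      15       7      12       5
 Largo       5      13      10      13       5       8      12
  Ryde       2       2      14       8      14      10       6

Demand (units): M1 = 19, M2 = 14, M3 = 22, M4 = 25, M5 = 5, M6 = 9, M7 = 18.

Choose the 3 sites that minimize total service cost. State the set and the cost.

With exactly 3 open, each delivery zone uses its cheapest among the chosen.
{Galt, Dover, Ryde}: M1→Ryde 2·19=38, M2→Ryde 2·14=28, M3→Dover 5·22=110, M4→Ryde 8·25=200, M5→Dover 7·5=35, M6→Galt 4·9=36, M7→Galt 4·18=72. Service cost 519.
{Quay, Dover, Ryde}: service cost 530
{Galt, Quay, Ryde}: service cost 553
Among all 20 size-3 choices, {Galt, Dover, Ryde} is lowest.

Choose Galt, Dover and Ryde; total service cost 519.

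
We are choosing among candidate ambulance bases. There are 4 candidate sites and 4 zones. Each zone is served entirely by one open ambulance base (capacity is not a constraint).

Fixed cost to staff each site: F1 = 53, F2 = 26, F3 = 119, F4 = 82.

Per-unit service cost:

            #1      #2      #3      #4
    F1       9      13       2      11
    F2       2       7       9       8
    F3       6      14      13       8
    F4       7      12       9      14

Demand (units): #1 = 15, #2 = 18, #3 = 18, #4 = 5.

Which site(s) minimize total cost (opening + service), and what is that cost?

For any fixed open set, each zone goes to its cheapest open site; total = fixed + service.
{F1, F2}: #1→F2 2·15=30, #2→F2 7·18=126, #3→F1 2·18=36, #4→F2 8·5=40. Service 232; fixed 79; total 311.
{F2}: #1→F2 2·15=30, #2→F2 7·18=126, #3→F2 9·18=162, #4→F2 8·5=40. Service 358; fixed 26; total 384.
{F1, F2, F4}: service 232 + fixed 161 = 393
{F1, F2, F3, F4}: service 232 + fixed 280 = 512
No other subset beats 311.

Open F1 and F2; minimum total cost 311.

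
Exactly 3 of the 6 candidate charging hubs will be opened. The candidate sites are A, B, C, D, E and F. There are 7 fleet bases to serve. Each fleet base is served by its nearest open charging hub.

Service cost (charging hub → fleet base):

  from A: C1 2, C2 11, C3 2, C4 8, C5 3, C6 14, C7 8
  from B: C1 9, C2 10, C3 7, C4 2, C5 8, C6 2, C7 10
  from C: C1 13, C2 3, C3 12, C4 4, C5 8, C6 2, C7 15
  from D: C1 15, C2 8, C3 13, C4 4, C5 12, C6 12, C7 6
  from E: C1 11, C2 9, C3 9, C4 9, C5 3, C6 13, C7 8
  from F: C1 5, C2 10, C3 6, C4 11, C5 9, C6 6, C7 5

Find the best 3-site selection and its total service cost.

With exactly 3 open, each fleet base uses its cheapest among the chosen.
{A, C, F}: C1→A 2, C2→C 3, C3→A 2, C4→C 4, C5→A 3, C6→C 2, C7→F 5. Service cost 21.
{A, B, C}: service cost 22
{A, C, D}: service cost 22
Among all 20 size-3 choices, {A, C, F} is lowest.

Choose A, C and F; total service cost 21.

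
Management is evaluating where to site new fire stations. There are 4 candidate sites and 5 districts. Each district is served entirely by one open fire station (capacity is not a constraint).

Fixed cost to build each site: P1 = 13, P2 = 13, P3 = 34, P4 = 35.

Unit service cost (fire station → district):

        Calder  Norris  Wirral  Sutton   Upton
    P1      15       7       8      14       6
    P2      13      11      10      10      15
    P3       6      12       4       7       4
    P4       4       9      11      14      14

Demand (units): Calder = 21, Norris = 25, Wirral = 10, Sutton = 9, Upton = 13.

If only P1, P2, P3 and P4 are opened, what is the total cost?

Each district is assigned to its cheapest site among the open ones.
{P1, P2, P3, P4}: Calder→P4 4·21=84, Norris→P1 7·25=175, Wirral→P3 4·10=40, Sutton→P3 7·9=63, Upton→P3 4·13=52. Service 414; fixed 95; total 509.

Total cost: 509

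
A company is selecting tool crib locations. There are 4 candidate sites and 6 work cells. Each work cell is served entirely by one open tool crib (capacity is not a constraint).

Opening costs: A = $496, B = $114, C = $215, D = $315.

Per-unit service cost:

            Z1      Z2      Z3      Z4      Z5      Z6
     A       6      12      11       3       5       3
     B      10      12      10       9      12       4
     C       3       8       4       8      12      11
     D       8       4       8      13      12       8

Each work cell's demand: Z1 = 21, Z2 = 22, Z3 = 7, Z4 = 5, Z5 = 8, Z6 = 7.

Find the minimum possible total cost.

Minimum total cost: 695

For any fixed open set, each work cell goes to its cheapest open site; total = fixed + service.
{C}: Z1→C 3·21=63, Z2→C 8·22=176, Z3→C 4·7=28, Z4→C 8·5=40, Z5→C 12·8=96, Z6→C 11·7=77. Service 480; fixed 215; total 695.
{B, C}: service 431 + fixed 329 = 760
{B}: Z1→B 10·21=210, Z2→B 12·22=264, Z3→B 10·7=70, Z4→B 9·5=45, Z5→B 12·8=96, Z6→B 4·7=28. Service 713; fixed 114; total 827.
{A, B, C, D}: service 255 + fixed 1140 = 1395
No other subset beats 695.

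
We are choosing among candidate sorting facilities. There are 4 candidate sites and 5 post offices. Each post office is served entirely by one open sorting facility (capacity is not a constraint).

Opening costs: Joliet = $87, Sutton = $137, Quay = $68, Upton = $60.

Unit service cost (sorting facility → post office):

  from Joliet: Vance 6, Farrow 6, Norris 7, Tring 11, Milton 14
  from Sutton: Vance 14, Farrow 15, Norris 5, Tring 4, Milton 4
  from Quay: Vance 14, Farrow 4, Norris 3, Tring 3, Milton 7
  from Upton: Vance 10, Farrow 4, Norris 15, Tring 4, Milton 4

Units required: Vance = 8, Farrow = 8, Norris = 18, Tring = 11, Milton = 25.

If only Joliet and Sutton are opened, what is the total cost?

Each post office is assigned to its cheapest site among the open ones.
{Joliet, Sutton}: Vance→Joliet 6·8=48, Farrow→Joliet 6·8=48, Norris→Sutton 5·18=90, Tring→Sutton 4·11=44, Milton→Sutton 4·25=100. Service 330; fixed 224; total 554.

Total cost: 554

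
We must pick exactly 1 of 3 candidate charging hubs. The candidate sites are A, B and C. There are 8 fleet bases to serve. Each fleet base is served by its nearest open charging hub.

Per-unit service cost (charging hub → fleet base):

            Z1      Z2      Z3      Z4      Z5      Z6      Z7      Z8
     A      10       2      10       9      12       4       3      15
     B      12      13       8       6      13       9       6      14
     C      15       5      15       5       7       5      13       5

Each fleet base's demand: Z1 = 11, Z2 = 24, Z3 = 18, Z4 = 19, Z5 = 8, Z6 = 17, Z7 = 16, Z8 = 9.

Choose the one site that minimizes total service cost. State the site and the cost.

Choose A only; total service cost 856.

With exactly 1 open, each fleet base uses its cheapest among the chosen.
{A}: Z1→A 10·11=110, Z2→A 2·24=48, Z3→A 10·18=180, Z4→A 9·19=171, Z5→A 12·8=96, Z6→A 4·17=68, Z7→A 3·16=48, Z8→A 15·9=135. Service cost 856.
{C}: service cost 1044
{B}: service cost 1181
Among all 3 size-1 choices, {A} is lowest.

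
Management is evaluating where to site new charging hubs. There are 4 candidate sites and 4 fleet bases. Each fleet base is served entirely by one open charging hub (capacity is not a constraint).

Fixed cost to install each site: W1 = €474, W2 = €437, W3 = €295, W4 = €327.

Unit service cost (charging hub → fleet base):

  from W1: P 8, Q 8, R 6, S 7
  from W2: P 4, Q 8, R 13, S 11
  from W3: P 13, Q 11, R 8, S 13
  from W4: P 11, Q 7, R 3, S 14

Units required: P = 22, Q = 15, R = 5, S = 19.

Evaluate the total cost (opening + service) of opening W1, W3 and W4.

Total cost: 1525

Each fleet base is assigned to its cheapest site among the open ones.
{W1, W3, W4}: P→W1 8·22=176, Q→W4 7·15=105, R→W4 3·5=15, S→W1 7·19=133. Service 429; fixed 1096; total 1525.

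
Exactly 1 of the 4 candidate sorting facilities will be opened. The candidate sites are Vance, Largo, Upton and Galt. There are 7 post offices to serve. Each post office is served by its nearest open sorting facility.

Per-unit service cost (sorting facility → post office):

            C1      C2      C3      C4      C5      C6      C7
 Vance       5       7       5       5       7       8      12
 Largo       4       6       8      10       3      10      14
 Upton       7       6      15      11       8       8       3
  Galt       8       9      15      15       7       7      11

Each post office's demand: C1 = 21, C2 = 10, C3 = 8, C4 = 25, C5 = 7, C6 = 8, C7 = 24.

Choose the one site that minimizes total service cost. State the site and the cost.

With exactly 1 open, each post office uses its cheapest among the chosen.
{Vance}: C1→Vance 5·21=105, C2→Vance 7·10=70, C3→Vance 5·8=40, C4→Vance 5·25=125, C5→Vance 7·7=49, C6→Vance 8·8=64, C7→Vance 12·24=288. Service cost 741.
{Upton}: service cost 794
{Largo}: service cost 895
Among all 4 size-1 choices, {Vance} is lowest.

Choose Vance only; total service cost 741.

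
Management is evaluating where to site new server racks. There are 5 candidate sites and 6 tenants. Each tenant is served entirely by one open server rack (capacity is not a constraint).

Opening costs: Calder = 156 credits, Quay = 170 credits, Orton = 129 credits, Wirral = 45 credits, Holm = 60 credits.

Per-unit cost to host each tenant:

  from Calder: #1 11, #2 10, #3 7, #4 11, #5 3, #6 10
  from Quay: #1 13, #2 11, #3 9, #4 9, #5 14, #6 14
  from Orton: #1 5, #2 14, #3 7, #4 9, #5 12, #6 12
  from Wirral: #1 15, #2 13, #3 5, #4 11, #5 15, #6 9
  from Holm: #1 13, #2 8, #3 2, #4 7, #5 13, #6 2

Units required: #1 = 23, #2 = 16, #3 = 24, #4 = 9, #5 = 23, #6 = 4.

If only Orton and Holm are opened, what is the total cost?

Total cost: 827

Each tenant is assigned to its cheapest site among the open ones.
{Orton, Holm}: #1→Orton 5·23=115, #2→Holm 8·16=128, #3→Holm 2·24=48, #4→Holm 7·9=63, #5→Orton 12·23=276, #6→Holm 2·4=8. Service 638; fixed 189; total 827.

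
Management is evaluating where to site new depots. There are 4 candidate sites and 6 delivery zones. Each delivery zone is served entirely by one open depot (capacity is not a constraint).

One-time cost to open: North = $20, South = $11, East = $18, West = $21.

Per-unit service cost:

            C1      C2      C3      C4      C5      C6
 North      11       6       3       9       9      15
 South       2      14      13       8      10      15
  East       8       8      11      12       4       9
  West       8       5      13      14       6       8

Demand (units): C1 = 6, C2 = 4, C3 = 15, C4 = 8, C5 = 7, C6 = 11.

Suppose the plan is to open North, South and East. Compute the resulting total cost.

Each delivery zone is assigned to its cheapest site among the open ones.
{North, South, East}: C1→South 2·6=12, C2→North 6·4=24, C3→North 3·15=45, C4→South 8·8=64, C5→East 4·7=28, C6→East 9·11=99. Service 272; fixed 49; total 321.

Total cost: 321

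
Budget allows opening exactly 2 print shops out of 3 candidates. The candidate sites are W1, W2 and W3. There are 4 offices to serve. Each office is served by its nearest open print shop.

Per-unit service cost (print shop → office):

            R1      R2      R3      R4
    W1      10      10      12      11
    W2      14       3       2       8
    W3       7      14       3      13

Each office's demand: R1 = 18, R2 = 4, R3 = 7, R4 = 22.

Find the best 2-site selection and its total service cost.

With exactly 2 open, each office uses its cheapest among the chosen.
{W2, W3}: R1→W3 7·18=126, R2→W2 3·4=12, R3→W2 2·7=14, R4→W2 8·22=176. Service cost 328.
{W1, W2}: service cost 382
{W1, W3}: service cost 429
Among all 3 size-2 choices, {W2, W3} is lowest.

Choose W2 and W3; total service cost 328.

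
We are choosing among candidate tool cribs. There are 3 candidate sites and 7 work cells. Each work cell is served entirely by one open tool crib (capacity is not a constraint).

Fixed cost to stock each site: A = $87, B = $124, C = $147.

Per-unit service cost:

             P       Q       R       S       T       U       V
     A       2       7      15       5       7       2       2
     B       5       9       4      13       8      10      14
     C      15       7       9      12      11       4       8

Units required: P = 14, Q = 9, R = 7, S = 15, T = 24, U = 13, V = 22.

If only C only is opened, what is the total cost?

Each work cell is assigned to its cheapest site among the open ones.
{C}: P→C 15·14=210, Q→C 7·9=63, R→C 9·7=63, S→C 12·15=180, T→C 11·24=264, U→C 4·13=52, V→C 8·22=176. Service 1008; fixed 147; total 1155.

Total cost: 1155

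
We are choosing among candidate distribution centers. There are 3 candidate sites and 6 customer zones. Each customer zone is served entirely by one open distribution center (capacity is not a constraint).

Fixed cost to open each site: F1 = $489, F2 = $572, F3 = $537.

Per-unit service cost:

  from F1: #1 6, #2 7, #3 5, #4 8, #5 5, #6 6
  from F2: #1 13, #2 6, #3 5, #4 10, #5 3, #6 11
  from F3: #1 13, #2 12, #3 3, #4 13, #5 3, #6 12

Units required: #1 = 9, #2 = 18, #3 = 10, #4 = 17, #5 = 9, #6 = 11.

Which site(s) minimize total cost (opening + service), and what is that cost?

For any fixed open set, each customer zone goes to its cheapest open site; total = fixed + service.
{F1}: #1→F1 6·9=54, #2→F1 7·18=126, #3→F1 5·10=50, #4→F1 8·17=136, #5→F1 5·9=45, #6→F1 6·11=66. Service 477; fixed 489; total 966.
{F2}: #1→F2 13·9=117, #2→F2 6·18=108, #3→F2 5·10=50, #4→F2 10·17=170, #5→F2 3·9=27, #6→F2 11·11=121. Service 593; fixed 572; total 1165.
{F3}: #1→F3 13·9=117, #2→F3 12·18=216, #3→F3 3·10=30, #4→F3 13·17=221, #5→F3 3·9=27, #6→F3 12·11=132. Service 743; fixed 537; total 1280.
{F1, F2, F3}: #1→F1 6·9=54, #2→F2 6·18=108, #3→F3 3·10=30, #4→F1 8·17=136, #5→F2 3·9=27, #6→F1 6·11=66. Service 421; fixed 1598; total 2019.
No other subset beats 966.

Open F1 only; minimum total cost 966.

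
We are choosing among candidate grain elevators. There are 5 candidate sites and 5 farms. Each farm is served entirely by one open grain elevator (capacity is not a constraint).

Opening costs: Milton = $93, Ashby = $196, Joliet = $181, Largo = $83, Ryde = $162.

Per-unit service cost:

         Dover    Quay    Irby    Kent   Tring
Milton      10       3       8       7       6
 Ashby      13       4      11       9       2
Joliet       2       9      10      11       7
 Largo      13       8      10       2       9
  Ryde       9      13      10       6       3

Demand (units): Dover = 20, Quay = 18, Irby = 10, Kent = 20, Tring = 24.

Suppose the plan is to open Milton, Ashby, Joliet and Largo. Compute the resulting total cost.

Each farm is assigned to its cheapest site among the open ones.
{Milton, Ashby, Joliet, Largo}: Dover→Joliet 2·20=40, Quay→Milton 3·18=54, Irby→Milton 8·10=80, Kent→Largo 2·20=40, Tring→Ashby 2·24=48. Service 262; fixed 553; total 815.

Total cost: 815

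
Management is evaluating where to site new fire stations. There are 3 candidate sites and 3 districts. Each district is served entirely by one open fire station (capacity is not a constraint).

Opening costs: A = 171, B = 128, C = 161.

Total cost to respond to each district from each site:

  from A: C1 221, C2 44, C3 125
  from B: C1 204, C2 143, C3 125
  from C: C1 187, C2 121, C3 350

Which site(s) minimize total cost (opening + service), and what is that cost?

Open A only; minimum total cost 561.

For any fixed open set, each district goes to its cheapest open site; total = fixed + service.
{A}: C1→A 221, C2→A 44, C3→A 125. Service 390; fixed 171; total 561.
{B}: C1→B 204, C2→B 143, C3→B 125. Service 472; fixed 128; total 600.
{A, B}: service 373 + fixed 299 = 672
{A, B, C}: service 356 + fixed 460 = 816
No other subset beats 561.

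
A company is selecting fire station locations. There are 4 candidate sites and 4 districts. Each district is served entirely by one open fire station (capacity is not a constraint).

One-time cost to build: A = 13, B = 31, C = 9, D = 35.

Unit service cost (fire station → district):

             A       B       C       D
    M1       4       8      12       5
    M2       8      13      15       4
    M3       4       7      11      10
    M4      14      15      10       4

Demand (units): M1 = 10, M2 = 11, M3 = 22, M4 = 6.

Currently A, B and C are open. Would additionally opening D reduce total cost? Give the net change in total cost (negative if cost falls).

Yes — net change −45 (cost falls by 45).

Current service cost with {A, B, C}: 276.
Adding D: each district re-picks its cheapest; new service cost 196, saving 80.
Extra fixed cost: 35. Net change = 35 − 80 = -45.
(Totals: 329 → 284.)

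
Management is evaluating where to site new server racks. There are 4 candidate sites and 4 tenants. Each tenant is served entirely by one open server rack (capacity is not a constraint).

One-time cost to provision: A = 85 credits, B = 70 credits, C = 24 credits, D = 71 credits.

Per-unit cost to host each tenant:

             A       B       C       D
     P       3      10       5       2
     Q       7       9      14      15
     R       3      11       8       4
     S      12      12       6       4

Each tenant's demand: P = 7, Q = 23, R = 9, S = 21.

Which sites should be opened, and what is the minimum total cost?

Open A and D; minimum total cost 442.

For any fixed open set, each tenant goes to its cheapest open site; total = fixed + service.
{A, D}: P→D 2·7=14, Q→A 7·23=161, R→A 3·9=27, S→D 4·21=84. Service 286; fixed 156; total 442.
{A, C}: P→A 3·7=21, Q→A 7·23=161, R→A 3·9=27, S→C 6·21=126. Service 335; fixed 109; total 444.
{A, C, D}: service 286 + fixed 180 = 466
{A, B, C, D}: service 286 + fixed 250 = 536
(All 15 nonempty subsets were checked; A and D is lowest.)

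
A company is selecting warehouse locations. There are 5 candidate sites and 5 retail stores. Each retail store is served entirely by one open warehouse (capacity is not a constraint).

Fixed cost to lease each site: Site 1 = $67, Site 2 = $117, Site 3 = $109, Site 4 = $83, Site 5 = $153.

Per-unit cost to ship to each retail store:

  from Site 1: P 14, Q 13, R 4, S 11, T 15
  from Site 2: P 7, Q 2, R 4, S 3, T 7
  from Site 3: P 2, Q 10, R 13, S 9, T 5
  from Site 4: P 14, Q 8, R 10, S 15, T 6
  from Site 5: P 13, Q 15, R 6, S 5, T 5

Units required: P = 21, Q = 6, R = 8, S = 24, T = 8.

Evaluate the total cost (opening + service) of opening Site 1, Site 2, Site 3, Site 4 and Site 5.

Each retail store is assigned to its cheapest site among the open ones.
{Site 1, Site 2, Site 3, Site 4, Site 5}: P→Site 3 2·21=42, Q→Site 2 2·6=12, R→Site 1 4·8=32, S→Site 2 3·24=72, T→Site 3 5·8=40. Service 198; fixed 529; total 727.

Total cost: 727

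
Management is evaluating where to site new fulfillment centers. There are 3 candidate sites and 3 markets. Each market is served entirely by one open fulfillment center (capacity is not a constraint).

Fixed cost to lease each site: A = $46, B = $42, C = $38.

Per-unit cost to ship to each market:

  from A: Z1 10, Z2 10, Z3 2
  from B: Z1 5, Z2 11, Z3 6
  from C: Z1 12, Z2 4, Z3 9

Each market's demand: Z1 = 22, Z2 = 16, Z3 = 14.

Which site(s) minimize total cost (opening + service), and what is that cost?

Open A, B and C; minimum total cost 328.

For any fixed open set, each market goes to its cheapest open site; total = fixed + service.
{A, B, C}: Z1→B 5·22=110, Z2→C 4·16=64, Z3→A 2·14=28. Service 202; fixed 126; total 328.
{B, C}: Z1→B 5·22=110, Z2→C 4·16=64, Z3→B 6·14=84. Service 258; fixed 80; total 338.
{A, B}: service 298 + fixed 88 = 386
{C}: Z1→C 12·22=264, Z2→C 4·16=64, Z3→C 9·14=126. Service 454; fixed 38; total 492.
No other subset beats 328.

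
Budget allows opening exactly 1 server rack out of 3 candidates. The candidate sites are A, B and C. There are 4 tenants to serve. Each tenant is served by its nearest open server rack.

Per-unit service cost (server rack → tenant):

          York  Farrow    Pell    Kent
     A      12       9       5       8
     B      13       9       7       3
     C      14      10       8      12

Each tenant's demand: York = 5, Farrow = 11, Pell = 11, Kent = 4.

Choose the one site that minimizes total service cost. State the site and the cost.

With exactly 1 open, each tenant uses its cheapest among the chosen.
{A}: York→A 12·5=60, Farrow→A 9·11=99, Pell→A 5·11=55, Kent→A 8·4=32. Service cost 246.
{B}: service cost 253
{C}: service cost 316
Among all 3 size-1 choices, {A} is lowest.

Choose A only; total service cost 246.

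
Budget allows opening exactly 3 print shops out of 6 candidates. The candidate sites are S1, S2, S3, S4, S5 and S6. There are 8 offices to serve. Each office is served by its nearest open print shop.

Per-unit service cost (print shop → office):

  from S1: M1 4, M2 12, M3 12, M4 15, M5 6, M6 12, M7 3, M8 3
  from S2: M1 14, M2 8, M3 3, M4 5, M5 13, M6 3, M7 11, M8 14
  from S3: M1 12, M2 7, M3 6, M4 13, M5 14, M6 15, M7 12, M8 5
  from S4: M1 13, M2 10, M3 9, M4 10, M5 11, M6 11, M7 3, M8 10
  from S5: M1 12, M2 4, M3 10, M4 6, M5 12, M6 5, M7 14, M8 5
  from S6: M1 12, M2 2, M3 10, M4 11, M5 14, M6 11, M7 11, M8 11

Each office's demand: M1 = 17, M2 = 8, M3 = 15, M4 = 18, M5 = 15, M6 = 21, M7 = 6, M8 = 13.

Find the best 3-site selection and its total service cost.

Choose S1, S2 and S6; total service cost 429.

With exactly 3 open, each office uses its cheapest among the chosen.
{S1, S2, S6}: M1→S1 4·17=68, M2→S6 2·8=16, M3→S2 3·15=45, M4→S2 5·18=90, M5→S1 6·15=90, M6→S2 3·21=63, M7→S1 3·6=18, M8→S1 3·13=39. Service cost 429.
{S1, S2, S5}: service cost 445
{S1, S2, S3}: service cost 469
Among all 20 size-3 choices, {S1, S2, S6} is lowest.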